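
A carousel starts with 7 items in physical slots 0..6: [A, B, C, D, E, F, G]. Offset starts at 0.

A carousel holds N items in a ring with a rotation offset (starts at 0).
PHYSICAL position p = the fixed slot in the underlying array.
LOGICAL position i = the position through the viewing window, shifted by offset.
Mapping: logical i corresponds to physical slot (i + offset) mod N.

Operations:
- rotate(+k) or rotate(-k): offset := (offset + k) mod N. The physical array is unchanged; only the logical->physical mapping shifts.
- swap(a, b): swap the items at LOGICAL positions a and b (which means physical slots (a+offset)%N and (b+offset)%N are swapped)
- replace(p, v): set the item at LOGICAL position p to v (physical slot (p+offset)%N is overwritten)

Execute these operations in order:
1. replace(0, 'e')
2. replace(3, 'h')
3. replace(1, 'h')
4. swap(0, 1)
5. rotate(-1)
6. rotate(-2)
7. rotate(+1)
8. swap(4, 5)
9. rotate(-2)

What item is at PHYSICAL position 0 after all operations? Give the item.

Answer: h

Derivation:
After op 1 (replace(0, 'e')): offset=0, physical=[e,B,C,D,E,F,G], logical=[e,B,C,D,E,F,G]
After op 2 (replace(3, 'h')): offset=0, physical=[e,B,C,h,E,F,G], logical=[e,B,C,h,E,F,G]
After op 3 (replace(1, 'h')): offset=0, physical=[e,h,C,h,E,F,G], logical=[e,h,C,h,E,F,G]
After op 4 (swap(0, 1)): offset=0, physical=[h,e,C,h,E,F,G], logical=[h,e,C,h,E,F,G]
After op 5 (rotate(-1)): offset=6, physical=[h,e,C,h,E,F,G], logical=[G,h,e,C,h,E,F]
After op 6 (rotate(-2)): offset=4, physical=[h,e,C,h,E,F,G], logical=[E,F,G,h,e,C,h]
After op 7 (rotate(+1)): offset=5, physical=[h,e,C,h,E,F,G], logical=[F,G,h,e,C,h,E]
After op 8 (swap(4, 5)): offset=5, physical=[h,e,h,C,E,F,G], logical=[F,G,h,e,h,C,E]
After op 9 (rotate(-2)): offset=3, physical=[h,e,h,C,E,F,G], logical=[C,E,F,G,h,e,h]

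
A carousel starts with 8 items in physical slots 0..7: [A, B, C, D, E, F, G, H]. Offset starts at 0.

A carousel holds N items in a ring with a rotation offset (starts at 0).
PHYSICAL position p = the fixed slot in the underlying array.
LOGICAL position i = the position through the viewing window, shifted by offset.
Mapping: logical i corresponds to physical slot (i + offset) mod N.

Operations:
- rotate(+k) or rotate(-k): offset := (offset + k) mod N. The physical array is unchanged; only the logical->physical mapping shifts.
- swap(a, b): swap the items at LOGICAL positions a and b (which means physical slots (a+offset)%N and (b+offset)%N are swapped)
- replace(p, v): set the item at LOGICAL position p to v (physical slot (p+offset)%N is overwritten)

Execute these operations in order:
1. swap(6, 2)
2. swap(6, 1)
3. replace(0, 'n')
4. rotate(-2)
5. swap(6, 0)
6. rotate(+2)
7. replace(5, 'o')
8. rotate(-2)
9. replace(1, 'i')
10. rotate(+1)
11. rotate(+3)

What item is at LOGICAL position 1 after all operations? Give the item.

After op 1 (swap(6, 2)): offset=0, physical=[A,B,G,D,E,F,C,H], logical=[A,B,G,D,E,F,C,H]
After op 2 (swap(6, 1)): offset=0, physical=[A,C,G,D,E,F,B,H], logical=[A,C,G,D,E,F,B,H]
After op 3 (replace(0, 'n')): offset=0, physical=[n,C,G,D,E,F,B,H], logical=[n,C,G,D,E,F,B,H]
After op 4 (rotate(-2)): offset=6, physical=[n,C,G,D,E,F,B,H], logical=[B,H,n,C,G,D,E,F]
After op 5 (swap(6, 0)): offset=6, physical=[n,C,G,D,B,F,E,H], logical=[E,H,n,C,G,D,B,F]
After op 6 (rotate(+2)): offset=0, physical=[n,C,G,D,B,F,E,H], logical=[n,C,G,D,B,F,E,H]
After op 7 (replace(5, 'o')): offset=0, physical=[n,C,G,D,B,o,E,H], logical=[n,C,G,D,B,o,E,H]
After op 8 (rotate(-2)): offset=6, physical=[n,C,G,D,B,o,E,H], logical=[E,H,n,C,G,D,B,o]
After op 9 (replace(1, 'i')): offset=6, physical=[n,C,G,D,B,o,E,i], logical=[E,i,n,C,G,D,B,o]
After op 10 (rotate(+1)): offset=7, physical=[n,C,G,D,B,o,E,i], logical=[i,n,C,G,D,B,o,E]
After op 11 (rotate(+3)): offset=2, physical=[n,C,G,D,B,o,E,i], logical=[G,D,B,o,E,i,n,C]

Answer: D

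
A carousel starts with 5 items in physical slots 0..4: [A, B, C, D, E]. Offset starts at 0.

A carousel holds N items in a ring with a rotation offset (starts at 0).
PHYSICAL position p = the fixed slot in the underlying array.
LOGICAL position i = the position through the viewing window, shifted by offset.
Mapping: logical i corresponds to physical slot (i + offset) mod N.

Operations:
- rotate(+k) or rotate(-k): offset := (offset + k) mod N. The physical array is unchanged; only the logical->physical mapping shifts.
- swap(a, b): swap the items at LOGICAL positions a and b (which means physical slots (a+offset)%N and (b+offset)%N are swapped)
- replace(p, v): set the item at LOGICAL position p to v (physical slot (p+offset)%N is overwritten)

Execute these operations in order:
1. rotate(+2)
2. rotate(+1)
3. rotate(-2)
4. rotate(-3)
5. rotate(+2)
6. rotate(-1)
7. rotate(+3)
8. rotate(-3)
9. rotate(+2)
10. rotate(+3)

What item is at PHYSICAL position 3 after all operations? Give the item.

After op 1 (rotate(+2)): offset=2, physical=[A,B,C,D,E], logical=[C,D,E,A,B]
After op 2 (rotate(+1)): offset=3, physical=[A,B,C,D,E], logical=[D,E,A,B,C]
After op 3 (rotate(-2)): offset=1, physical=[A,B,C,D,E], logical=[B,C,D,E,A]
After op 4 (rotate(-3)): offset=3, physical=[A,B,C,D,E], logical=[D,E,A,B,C]
After op 5 (rotate(+2)): offset=0, physical=[A,B,C,D,E], logical=[A,B,C,D,E]
After op 6 (rotate(-1)): offset=4, physical=[A,B,C,D,E], logical=[E,A,B,C,D]
After op 7 (rotate(+3)): offset=2, physical=[A,B,C,D,E], logical=[C,D,E,A,B]
After op 8 (rotate(-3)): offset=4, physical=[A,B,C,D,E], logical=[E,A,B,C,D]
After op 9 (rotate(+2)): offset=1, physical=[A,B,C,D,E], logical=[B,C,D,E,A]
After op 10 (rotate(+3)): offset=4, physical=[A,B,C,D,E], logical=[E,A,B,C,D]

Answer: D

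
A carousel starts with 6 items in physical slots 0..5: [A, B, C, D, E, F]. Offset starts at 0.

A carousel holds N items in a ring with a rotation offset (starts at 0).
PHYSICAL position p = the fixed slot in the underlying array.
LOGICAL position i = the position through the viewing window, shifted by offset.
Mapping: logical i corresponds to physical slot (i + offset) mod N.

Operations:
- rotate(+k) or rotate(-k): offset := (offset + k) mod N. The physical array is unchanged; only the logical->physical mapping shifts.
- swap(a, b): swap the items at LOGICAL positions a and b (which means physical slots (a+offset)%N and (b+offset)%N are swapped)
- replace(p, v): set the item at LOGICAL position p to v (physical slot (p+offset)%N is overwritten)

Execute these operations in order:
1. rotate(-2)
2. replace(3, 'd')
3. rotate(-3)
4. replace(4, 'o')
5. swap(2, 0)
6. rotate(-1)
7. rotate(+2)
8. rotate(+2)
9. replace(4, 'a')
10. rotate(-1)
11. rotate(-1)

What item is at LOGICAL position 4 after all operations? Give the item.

After op 1 (rotate(-2)): offset=4, physical=[A,B,C,D,E,F], logical=[E,F,A,B,C,D]
After op 2 (replace(3, 'd')): offset=4, physical=[A,d,C,D,E,F], logical=[E,F,A,d,C,D]
After op 3 (rotate(-3)): offset=1, physical=[A,d,C,D,E,F], logical=[d,C,D,E,F,A]
After op 4 (replace(4, 'o')): offset=1, physical=[A,d,C,D,E,o], logical=[d,C,D,E,o,A]
After op 5 (swap(2, 0)): offset=1, physical=[A,D,C,d,E,o], logical=[D,C,d,E,o,A]
After op 6 (rotate(-1)): offset=0, physical=[A,D,C,d,E,o], logical=[A,D,C,d,E,o]
After op 7 (rotate(+2)): offset=2, physical=[A,D,C,d,E,o], logical=[C,d,E,o,A,D]
After op 8 (rotate(+2)): offset=4, physical=[A,D,C,d,E,o], logical=[E,o,A,D,C,d]
After op 9 (replace(4, 'a')): offset=4, physical=[A,D,a,d,E,o], logical=[E,o,A,D,a,d]
After op 10 (rotate(-1)): offset=3, physical=[A,D,a,d,E,o], logical=[d,E,o,A,D,a]
After op 11 (rotate(-1)): offset=2, physical=[A,D,a,d,E,o], logical=[a,d,E,o,A,D]

Answer: A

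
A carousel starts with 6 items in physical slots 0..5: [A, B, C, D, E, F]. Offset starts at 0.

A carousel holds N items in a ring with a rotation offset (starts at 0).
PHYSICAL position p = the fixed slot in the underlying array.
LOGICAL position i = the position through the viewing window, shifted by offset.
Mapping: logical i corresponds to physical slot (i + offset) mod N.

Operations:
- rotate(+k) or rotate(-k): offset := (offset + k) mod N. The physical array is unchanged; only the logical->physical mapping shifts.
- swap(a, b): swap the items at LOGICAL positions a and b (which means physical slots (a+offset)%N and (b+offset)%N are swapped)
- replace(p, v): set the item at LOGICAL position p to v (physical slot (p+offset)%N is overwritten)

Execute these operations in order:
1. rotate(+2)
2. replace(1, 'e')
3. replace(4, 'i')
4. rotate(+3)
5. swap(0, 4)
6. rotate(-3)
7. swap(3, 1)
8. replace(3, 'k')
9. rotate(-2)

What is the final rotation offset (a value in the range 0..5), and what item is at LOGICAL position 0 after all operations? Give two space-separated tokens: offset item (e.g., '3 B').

Answer: 0 i

Derivation:
After op 1 (rotate(+2)): offset=2, physical=[A,B,C,D,E,F], logical=[C,D,E,F,A,B]
After op 2 (replace(1, 'e')): offset=2, physical=[A,B,C,e,E,F], logical=[C,e,E,F,A,B]
After op 3 (replace(4, 'i')): offset=2, physical=[i,B,C,e,E,F], logical=[C,e,E,F,i,B]
After op 4 (rotate(+3)): offset=5, physical=[i,B,C,e,E,F], logical=[F,i,B,C,e,E]
After op 5 (swap(0, 4)): offset=5, physical=[i,B,C,F,E,e], logical=[e,i,B,C,F,E]
After op 6 (rotate(-3)): offset=2, physical=[i,B,C,F,E,e], logical=[C,F,E,e,i,B]
After op 7 (swap(3, 1)): offset=2, physical=[i,B,C,e,E,F], logical=[C,e,E,F,i,B]
After op 8 (replace(3, 'k')): offset=2, physical=[i,B,C,e,E,k], logical=[C,e,E,k,i,B]
After op 9 (rotate(-2)): offset=0, physical=[i,B,C,e,E,k], logical=[i,B,C,e,E,k]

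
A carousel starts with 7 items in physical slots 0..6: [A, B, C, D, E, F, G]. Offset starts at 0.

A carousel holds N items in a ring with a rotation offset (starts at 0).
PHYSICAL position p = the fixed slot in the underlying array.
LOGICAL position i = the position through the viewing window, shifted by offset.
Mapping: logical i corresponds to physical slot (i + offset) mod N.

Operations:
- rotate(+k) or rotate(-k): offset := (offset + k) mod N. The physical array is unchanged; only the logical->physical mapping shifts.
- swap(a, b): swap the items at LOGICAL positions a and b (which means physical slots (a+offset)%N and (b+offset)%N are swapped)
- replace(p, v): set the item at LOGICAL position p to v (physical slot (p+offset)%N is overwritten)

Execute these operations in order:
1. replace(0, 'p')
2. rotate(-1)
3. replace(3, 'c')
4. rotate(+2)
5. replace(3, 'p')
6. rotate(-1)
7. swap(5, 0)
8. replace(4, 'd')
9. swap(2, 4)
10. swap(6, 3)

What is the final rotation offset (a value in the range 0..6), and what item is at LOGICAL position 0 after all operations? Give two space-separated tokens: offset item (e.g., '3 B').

Answer: 0 F

Derivation:
After op 1 (replace(0, 'p')): offset=0, physical=[p,B,C,D,E,F,G], logical=[p,B,C,D,E,F,G]
After op 2 (rotate(-1)): offset=6, physical=[p,B,C,D,E,F,G], logical=[G,p,B,C,D,E,F]
After op 3 (replace(3, 'c')): offset=6, physical=[p,B,c,D,E,F,G], logical=[G,p,B,c,D,E,F]
After op 4 (rotate(+2)): offset=1, physical=[p,B,c,D,E,F,G], logical=[B,c,D,E,F,G,p]
After op 5 (replace(3, 'p')): offset=1, physical=[p,B,c,D,p,F,G], logical=[B,c,D,p,F,G,p]
After op 6 (rotate(-1)): offset=0, physical=[p,B,c,D,p,F,G], logical=[p,B,c,D,p,F,G]
After op 7 (swap(5, 0)): offset=0, physical=[F,B,c,D,p,p,G], logical=[F,B,c,D,p,p,G]
After op 8 (replace(4, 'd')): offset=0, physical=[F,B,c,D,d,p,G], logical=[F,B,c,D,d,p,G]
After op 9 (swap(2, 4)): offset=0, physical=[F,B,d,D,c,p,G], logical=[F,B,d,D,c,p,G]
After op 10 (swap(6, 3)): offset=0, physical=[F,B,d,G,c,p,D], logical=[F,B,d,G,c,p,D]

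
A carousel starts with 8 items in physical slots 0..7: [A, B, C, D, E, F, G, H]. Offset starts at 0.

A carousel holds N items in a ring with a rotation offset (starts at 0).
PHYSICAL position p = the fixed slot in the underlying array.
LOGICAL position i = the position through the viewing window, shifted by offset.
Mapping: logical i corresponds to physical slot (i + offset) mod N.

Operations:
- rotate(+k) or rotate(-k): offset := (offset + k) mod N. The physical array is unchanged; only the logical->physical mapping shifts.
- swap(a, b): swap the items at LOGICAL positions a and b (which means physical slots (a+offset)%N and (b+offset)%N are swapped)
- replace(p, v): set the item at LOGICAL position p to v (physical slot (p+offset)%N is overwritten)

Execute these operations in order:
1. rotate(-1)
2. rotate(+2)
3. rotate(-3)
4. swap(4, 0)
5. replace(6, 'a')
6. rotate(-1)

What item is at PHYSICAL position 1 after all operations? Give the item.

Answer: B

Derivation:
After op 1 (rotate(-1)): offset=7, physical=[A,B,C,D,E,F,G,H], logical=[H,A,B,C,D,E,F,G]
After op 2 (rotate(+2)): offset=1, physical=[A,B,C,D,E,F,G,H], logical=[B,C,D,E,F,G,H,A]
After op 3 (rotate(-3)): offset=6, physical=[A,B,C,D,E,F,G,H], logical=[G,H,A,B,C,D,E,F]
After op 4 (swap(4, 0)): offset=6, physical=[A,B,G,D,E,F,C,H], logical=[C,H,A,B,G,D,E,F]
After op 5 (replace(6, 'a')): offset=6, physical=[A,B,G,D,a,F,C,H], logical=[C,H,A,B,G,D,a,F]
After op 6 (rotate(-1)): offset=5, physical=[A,B,G,D,a,F,C,H], logical=[F,C,H,A,B,G,D,a]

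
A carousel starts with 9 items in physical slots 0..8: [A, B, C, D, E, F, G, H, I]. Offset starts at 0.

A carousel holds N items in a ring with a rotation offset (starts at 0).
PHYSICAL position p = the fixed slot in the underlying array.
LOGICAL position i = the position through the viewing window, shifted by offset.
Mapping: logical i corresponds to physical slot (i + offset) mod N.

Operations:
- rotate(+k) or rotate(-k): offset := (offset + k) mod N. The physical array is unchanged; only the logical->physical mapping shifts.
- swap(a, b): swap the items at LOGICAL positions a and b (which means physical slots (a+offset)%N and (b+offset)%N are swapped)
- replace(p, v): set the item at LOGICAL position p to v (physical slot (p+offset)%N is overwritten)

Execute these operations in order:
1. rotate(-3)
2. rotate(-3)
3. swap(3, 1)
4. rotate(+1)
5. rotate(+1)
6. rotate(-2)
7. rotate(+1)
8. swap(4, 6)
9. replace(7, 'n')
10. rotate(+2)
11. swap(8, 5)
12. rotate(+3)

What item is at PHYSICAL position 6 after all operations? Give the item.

After op 1 (rotate(-3)): offset=6, physical=[A,B,C,D,E,F,G,H,I], logical=[G,H,I,A,B,C,D,E,F]
After op 2 (rotate(-3)): offset=3, physical=[A,B,C,D,E,F,G,H,I], logical=[D,E,F,G,H,I,A,B,C]
After op 3 (swap(3, 1)): offset=3, physical=[A,B,C,D,G,F,E,H,I], logical=[D,G,F,E,H,I,A,B,C]
After op 4 (rotate(+1)): offset=4, physical=[A,B,C,D,G,F,E,H,I], logical=[G,F,E,H,I,A,B,C,D]
After op 5 (rotate(+1)): offset=5, physical=[A,B,C,D,G,F,E,H,I], logical=[F,E,H,I,A,B,C,D,G]
After op 6 (rotate(-2)): offset=3, physical=[A,B,C,D,G,F,E,H,I], logical=[D,G,F,E,H,I,A,B,C]
After op 7 (rotate(+1)): offset=4, physical=[A,B,C,D,G,F,E,H,I], logical=[G,F,E,H,I,A,B,C,D]
After op 8 (swap(4, 6)): offset=4, physical=[A,I,C,D,G,F,E,H,B], logical=[G,F,E,H,B,A,I,C,D]
After op 9 (replace(7, 'n')): offset=4, physical=[A,I,n,D,G,F,E,H,B], logical=[G,F,E,H,B,A,I,n,D]
After op 10 (rotate(+2)): offset=6, physical=[A,I,n,D,G,F,E,H,B], logical=[E,H,B,A,I,n,D,G,F]
After op 11 (swap(8, 5)): offset=6, physical=[A,I,F,D,G,n,E,H,B], logical=[E,H,B,A,I,F,D,G,n]
After op 12 (rotate(+3)): offset=0, physical=[A,I,F,D,G,n,E,H,B], logical=[A,I,F,D,G,n,E,H,B]

Answer: E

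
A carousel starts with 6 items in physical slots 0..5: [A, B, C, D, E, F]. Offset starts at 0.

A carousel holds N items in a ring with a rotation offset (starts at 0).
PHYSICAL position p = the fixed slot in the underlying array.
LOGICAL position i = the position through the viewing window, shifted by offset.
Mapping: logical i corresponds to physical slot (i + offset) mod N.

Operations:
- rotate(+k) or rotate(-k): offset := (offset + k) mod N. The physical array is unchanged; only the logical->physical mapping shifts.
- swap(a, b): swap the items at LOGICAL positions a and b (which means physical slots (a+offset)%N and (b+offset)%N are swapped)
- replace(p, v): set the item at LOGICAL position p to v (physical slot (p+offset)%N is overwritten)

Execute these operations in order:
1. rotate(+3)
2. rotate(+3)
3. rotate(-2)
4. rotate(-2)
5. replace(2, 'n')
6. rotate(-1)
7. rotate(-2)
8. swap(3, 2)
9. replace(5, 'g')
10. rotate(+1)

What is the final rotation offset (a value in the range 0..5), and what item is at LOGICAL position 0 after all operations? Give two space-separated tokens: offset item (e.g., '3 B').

Answer: 0 A

Derivation:
After op 1 (rotate(+3)): offset=3, physical=[A,B,C,D,E,F], logical=[D,E,F,A,B,C]
After op 2 (rotate(+3)): offset=0, physical=[A,B,C,D,E,F], logical=[A,B,C,D,E,F]
After op 3 (rotate(-2)): offset=4, physical=[A,B,C,D,E,F], logical=[E,F,A,B,C,D]
After op 4 (rotate(-2)): offset=2, physical=[A,B,C,D,E,F], logical=[C,D,E,F,A,B]
After op 5 (replace(2, 'n')): offset=2, physical=[A,B,C,D,n,F], logical=[C,D,n,F,A,B]
After op 6 (rotate(-1)): offset=1, physical=[A,B,C,D,n,F], logical=[B,C,D,n,F,A]
After op 7 (rotate(-2)): offset=5, physical=[A,B,C,D,n,F], logical=[F,A,B,C,D,n]
After op 8 (swap(3, 2)): offset=5, physical=[A,C,B,D,n,F], logical=[F,A,C,B,D,n]
After op 9 (replace(5, 'g')): offset=5, physical=[A,C,B,D,g,F], logical=[F,A,C,B,D,g]
After op 10 (rotate(+1)): offset=0, physical=[A,C,B,D,g,F], logical=[A,C,B,D,g,F]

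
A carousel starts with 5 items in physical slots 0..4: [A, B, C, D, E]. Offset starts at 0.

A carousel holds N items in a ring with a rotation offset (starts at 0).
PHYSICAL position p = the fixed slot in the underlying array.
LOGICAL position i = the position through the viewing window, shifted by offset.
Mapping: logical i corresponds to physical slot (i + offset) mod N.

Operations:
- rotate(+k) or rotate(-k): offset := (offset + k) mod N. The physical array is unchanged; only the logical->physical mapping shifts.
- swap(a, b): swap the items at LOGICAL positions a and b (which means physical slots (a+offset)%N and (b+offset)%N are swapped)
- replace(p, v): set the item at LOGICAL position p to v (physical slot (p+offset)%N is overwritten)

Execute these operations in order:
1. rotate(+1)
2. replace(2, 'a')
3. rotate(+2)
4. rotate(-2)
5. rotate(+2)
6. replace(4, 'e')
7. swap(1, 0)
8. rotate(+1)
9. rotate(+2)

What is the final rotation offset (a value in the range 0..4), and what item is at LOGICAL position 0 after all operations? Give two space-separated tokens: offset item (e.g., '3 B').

After op 1 (rotate(+1)): offset=1, physical=[A,B,C,D,E], logical=[B,C,D,E,A]
After op 2 (replace(2, 'a')): offset=1, physical=[A,B,C,a,E], logical=[B,C,a,E,A]
After op 3 (rotate(+2)): offset=3, physical=[A,B,C,a,E], logical=[a,E,A,B,C]
After op 4 (rotate(-2)): offset=1, physical=[A,B,C,a,E], logical=[B,C,a,E,A]
After op 5 (rotate(+2)): offset=3, physical=[A,B,C,a,E], logical=[a,E,A,B,C]
After op 6 (replace(4, 'e')): offset=3, physical=[A,B,e,a,E], logical=[a,E,A,B,e]
After op 7 (swap(1, 0)): offset=3, physical=[A,B,e,E,a], logical=[E,a,A,B,e]
After op 8 (rotate(+1)): offset=4, physical=[A,B,e,E,a], logical=[a,A,B,e,E]
After op 9 (rotate(+2)): offset=1, physical=[A,B,e,E,a], logical=[B,e,E,a,A]

Answer: 1 B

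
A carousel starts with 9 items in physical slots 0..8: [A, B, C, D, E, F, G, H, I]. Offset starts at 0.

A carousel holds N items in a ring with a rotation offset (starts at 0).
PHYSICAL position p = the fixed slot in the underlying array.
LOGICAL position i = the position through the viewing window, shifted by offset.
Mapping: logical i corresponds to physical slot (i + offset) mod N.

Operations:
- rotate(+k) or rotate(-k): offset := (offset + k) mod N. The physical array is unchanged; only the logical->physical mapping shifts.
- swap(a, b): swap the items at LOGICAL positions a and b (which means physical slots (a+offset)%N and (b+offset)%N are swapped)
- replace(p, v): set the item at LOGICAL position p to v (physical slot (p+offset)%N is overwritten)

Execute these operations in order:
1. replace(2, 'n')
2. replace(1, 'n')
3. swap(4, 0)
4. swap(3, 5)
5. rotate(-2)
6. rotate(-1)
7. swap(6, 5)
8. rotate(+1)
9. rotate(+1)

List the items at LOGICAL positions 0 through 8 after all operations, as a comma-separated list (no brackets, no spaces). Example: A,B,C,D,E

After op 1 (replace(2, 'n')): offset=0, physical=[A,B,n,D,E,F,G,H,I], logical=[A,B,n,D,E,F,G,H,I]
After op 2 (replace(1, 'n')): offset=0, physical=[A,n,n,D,E,F,G,H,I], logical=[A,n,n,D,E,F,G,H,I]
After op 3 (swap(4, 0)): offset=0, physical=[E,n,n,D,A,F,G,H,I], logical=[E,n,n,D,A,F,G,H,I]
After op 4 (swap(3, 5)): offset=0, physical=[E,n,n,F,A,D,G,H,I], logical=[E,n,n,F,A,D,G,H,I]
After op 5 (rotate(-2)): offset=7, physical=[E,n,n,F,A,D,G,H,I], logical=[H,I,E,n,n,F,A,D,G]
After op 6 (rotate(-1)): offset=6, physical=[E,n,n,F,A,D,G,H,I], logical=[G,H,I,E,n,n,F,A,D]
After op 7 (swap(6, 5)): offset=6, physical=[E,n,F,n,A,D,G,H,I], logical=[G,H,I,E,n,F,n,A,D]
After op 8 (rotate(+1)): offset=7, physical=[E,n,F,n,A,D,G,H,I], logical=[H,I,E,n,F,n,A,D,G]
After op 9 (rotate(+1)): offset=8, physical=[E,n,F,n,A,D,G,H,I], logical=[I,E,n,F,n,A,D,G,H]

Answer: I,E,n,F,n,A,D,G,H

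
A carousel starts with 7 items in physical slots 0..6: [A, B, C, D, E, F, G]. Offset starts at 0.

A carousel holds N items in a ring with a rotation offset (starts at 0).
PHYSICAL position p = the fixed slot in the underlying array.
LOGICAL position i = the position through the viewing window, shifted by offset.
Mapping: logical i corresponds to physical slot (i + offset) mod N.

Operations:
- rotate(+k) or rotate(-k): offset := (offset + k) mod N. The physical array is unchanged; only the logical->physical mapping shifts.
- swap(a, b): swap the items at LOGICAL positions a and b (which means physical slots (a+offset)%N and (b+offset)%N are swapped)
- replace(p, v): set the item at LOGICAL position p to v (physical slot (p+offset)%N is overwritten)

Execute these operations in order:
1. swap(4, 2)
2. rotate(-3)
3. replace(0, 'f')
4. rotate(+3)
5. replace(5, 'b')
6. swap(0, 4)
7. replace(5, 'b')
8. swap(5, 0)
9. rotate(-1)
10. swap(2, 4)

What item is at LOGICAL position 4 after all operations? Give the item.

Answer: B

Derivation:
After op 1 (swap(4, 2)): offset=0, physical=[A,B,E,D,C,F,G], logical=[A,B,E,D,C,F,G]
After op 2 (rotate(-3)): offset=4, physical=[A,B,E,D,C,F,G], logical=[C,F,G,A,B,E,D]
After op 3 (replace(0, 'f')): offset=4, physical=[A,B,E,D,f,F,G], logical=[f,F,G,A,B,E,D]
After op 4 (rotate(+3)): offset=0, physical=[A,B,E,D,f,F,G], logical=[A,B,E,D,f,F,G]
After op 5 (replace(5, 'b')): offset=0, physical=[A,B,E,D,f,b,G], logical=[A,B,E,D,f,b,G]
After op 6 (swap(0, 4)): offset=0, physical=[f,B,E,D,A,b,G], logical=[f,B,E,D,A,b,G]
After op 7 (replace(5, 'b')): offset=0, physical=[f,B,E,D,A,b,G], logical=[f,B,E,D,A,b,G]
After op 8 (swap(5, 0)): offset=0, physical=[b,B,E,D,A,f,G], logical=[b,B,E,D,A,f,G]
After op 9 (rotate(-1)): offset=6, physical=[b,B,E,D,A,f,G], logical=[G,b,B,E,D,A,f]
After op 10 (swap(2, 4)): offset=6, physical=[b,D,E,B,A,f,G], logical=[G,b,D,E,B,A,f]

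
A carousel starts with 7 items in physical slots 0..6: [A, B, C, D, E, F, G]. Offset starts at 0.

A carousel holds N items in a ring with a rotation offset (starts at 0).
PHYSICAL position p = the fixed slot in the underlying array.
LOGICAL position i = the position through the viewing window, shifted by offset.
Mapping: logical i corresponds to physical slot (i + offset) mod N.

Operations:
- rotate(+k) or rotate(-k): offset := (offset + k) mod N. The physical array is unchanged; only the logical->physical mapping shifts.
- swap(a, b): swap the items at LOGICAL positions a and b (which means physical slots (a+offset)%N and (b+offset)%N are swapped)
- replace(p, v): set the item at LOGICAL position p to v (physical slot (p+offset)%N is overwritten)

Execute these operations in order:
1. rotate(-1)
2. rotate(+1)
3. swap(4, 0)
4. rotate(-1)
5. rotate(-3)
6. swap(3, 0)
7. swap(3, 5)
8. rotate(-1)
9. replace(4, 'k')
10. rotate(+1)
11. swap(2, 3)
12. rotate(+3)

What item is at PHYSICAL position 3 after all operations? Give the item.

After op 1 (rotate(-1)): offset=6, physical=[A,B,C,D,E,F,G], logical=[G,A,B,C,D,E,F]
After op 2 (rotate(+1)): offset=0, physical=[A,B,C,D,E,F,G], logical=[A,B,C,D,E,F,G]
After op 3 (swap(4, 0)): offset=0, physical=[E,B,C,D,A,F,G], logical=[E,B,C,D,A,F,G]
After op 4 (rotate(-1)): offset=6, physical=[E,B,C,D,A,F,G], logical=[G,E,B,C,D,A,F]
After op 5 (rotate(-3)): offset=3, physical=[E,B,C,D,A,F,G], logical=[D,A,F,G,E,B,C]
After op 6 (swap(3, 0)): offset=3, physical=[E,B,C,G,A,F,D], logical=[G,A,F,D,E,B,C]
After op 7 (swap(3, 5)): offset=3, physical=[E,D,C,G,A,F,B], logical=[G,A,F,B,E,D,C]
After op 8 (rotate(-1)): offset=2, physical=[E,D,C,G,A,F,B], logical=[C,G,A,F,B,E,D]
After op 9 (replace(4, 'k')): offset=2, physical=[E,D,C,G,A,F,k], logical=[C,G,A,F,k,E,D]
After op 10 (rotate(+1)): offset=3, physical=[E,D,C,G,A,F,k], logical=[G,A,F,k,E,D,C]
After op 11 (swap(2, 3)): offset=3, physical=[E,D,C,G,A,k,F], logical=[G,A,k,F,E,D,C]
After op 12 (rotate(+3)): offset=6, physical=[E,D,C,G,A,k,F], logical=[F,E,D,C,G,A,k]

Answer: G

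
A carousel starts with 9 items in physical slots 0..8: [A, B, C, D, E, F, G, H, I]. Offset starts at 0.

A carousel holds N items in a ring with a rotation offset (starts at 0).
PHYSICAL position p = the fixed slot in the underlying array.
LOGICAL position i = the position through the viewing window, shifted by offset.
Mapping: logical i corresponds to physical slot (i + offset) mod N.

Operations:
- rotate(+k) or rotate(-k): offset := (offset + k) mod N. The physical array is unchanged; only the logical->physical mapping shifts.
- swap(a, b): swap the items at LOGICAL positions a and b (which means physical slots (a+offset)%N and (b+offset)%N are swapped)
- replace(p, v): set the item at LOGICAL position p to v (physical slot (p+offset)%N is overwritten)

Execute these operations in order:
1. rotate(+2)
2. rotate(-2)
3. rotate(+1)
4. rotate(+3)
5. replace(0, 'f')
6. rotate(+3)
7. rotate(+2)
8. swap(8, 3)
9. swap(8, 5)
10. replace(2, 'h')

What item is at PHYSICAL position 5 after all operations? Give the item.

After op 1 (rotate(+2)): offset=2, physical=[A,B,C,D,E,F,G,H,I], logical=[C,D,E,F,G,H,I,A,B]
After op 2 (rotate(-2)): offset=0, physical=[A,B,C,D,E,F,G,H,I], logical=[A,B,C,D,E,F,G,H,I]
After op 3 (rotate(+1)): offset=1, physical=[A,B,C,D,E,F,G,H,I], logical=[B,C,D,E,F,G,H,I,A]
After op 4 (rotate(+3)): offset=4, physical=[A,B,C,D,E,F,G,H,I], logical=[E,F,G,H,I,A,B,C,D]
After op 5 (replace(0, 'f')): offset=4, physical=[A,B,C,D,f,F,G,H,I], logical=[f,F,G,H,I,A,B,C,D]
After op 6 (rotate(+3)): offset=7, physical=[A,B,C,D,f,F,G,H,I], logical=[H,I,A,B,C,D,f,F,G]
After op 7 (rotate(+2)): offset=0, physical=[A,B,C,D,f,F,G,H,I], logical=[A,B,C,D,f,F,G,H,I]
After op 8 (swap(8, 3)): offset=0, physical=[A,B,C,I,f,F,G,H,D], logical=[A,B,C,I,f,F,G,H,D]
After op 9 (swap(8, 5)): offset=0, physical=[A,B,C,I,f,D,G,H,F], logical=[A,B,C,I,f,D,G,H,F]
After op 10 (replace(2, 'h')): offset=0, physical=[A,B,h,I,f,D,G,H,F], logical=[A,B,h,I,f,D,G,H,F]

Answer: D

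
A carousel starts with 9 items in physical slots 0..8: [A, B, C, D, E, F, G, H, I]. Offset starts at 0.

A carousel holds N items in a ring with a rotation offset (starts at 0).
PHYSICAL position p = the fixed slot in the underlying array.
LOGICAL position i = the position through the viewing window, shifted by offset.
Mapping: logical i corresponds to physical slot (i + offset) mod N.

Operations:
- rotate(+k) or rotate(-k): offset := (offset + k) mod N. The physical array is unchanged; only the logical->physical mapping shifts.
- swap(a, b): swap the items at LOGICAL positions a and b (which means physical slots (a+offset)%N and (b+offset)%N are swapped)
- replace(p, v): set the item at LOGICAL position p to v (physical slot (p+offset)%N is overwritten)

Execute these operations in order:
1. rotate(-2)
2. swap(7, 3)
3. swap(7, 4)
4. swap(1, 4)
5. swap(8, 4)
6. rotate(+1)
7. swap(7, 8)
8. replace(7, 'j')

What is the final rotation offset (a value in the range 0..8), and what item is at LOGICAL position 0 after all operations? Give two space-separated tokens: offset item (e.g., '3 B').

Answer: 8 B

Derivation:
After op 1 (rotate(-2)): offset=7, physical=[A,B,C,D,E,F,G,H,I], logical=[H,I,A,B,C,D,E,F,G]
After op 2 (swap(7, 3)): offset=7, physical=[A,F,C,D,E,B,G,H,I], logical=[H,I,A,F,C,D,E,B,G]
After op 3 (swap(7, 4)): offset=7, physical=[A,F,B,D,E,C,G,H,I], logical=[H,I,A,F,B,D,E,C,G]
After op 4 (swap(1, 4)): offset=7, physical=[A,F,I,D,E,C,G,H,B], logical=[H,B,A,F,I,D,E,C,G]
After op 5 (swap(8, 4)): offset=7, physical=[A,F,G,D,E,C,I,H,B], logical=[H,B,A,F,G,D,E,C,I]
After op 6 (rotate(+1)): offset=8, physical=[A,F,G,D,E,C,I,H,B], logical=[B,A,F,G,D,E,C,I,H]
After op 7 (swap(7, 8)): offset=8, physical=[A,F,G,D,E,C,H,I,B], logical=[B,A,F,G,D,E,C,H,I]
After op 8 (replace(7, 'j')): offset=8, physical=[A,F,G,D,E,C,j,I,B], logical=[B,A,F,G,D,E,C,j,I]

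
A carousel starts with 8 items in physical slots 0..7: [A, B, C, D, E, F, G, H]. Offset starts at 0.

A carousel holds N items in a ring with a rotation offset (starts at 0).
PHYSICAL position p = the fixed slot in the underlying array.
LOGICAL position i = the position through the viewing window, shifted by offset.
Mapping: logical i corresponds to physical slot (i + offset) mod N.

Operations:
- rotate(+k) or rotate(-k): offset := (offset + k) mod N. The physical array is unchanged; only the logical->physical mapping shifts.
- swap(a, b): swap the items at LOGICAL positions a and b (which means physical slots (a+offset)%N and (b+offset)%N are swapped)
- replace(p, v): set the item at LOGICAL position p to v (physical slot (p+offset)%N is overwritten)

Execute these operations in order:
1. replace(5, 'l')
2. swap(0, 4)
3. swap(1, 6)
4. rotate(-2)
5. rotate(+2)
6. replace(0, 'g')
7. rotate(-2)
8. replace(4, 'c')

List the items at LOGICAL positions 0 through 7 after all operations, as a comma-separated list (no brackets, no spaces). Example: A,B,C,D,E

Answer: B,H,g,G,c,D,A,l

Derivation:
After op 1 (replace(5, 'l')): offset=0, physical=[A,B,C,D,E,l,G,H], logical=[A,B,C,D,E,l,G,H]
After op 2 (swap(0, 4)): offset=0, physical=[E,B,C,D,A,l,G,H], logical=[E,B,C,D,A,l,G,H]
After op 3 (swap(1, 6)): offset=0, physical=[E,G,C,D,A,l,B,H], logical=[E,G,C,D,A,l,B,H]
After op 4 (rotate(-2)): offset=6, physical=[E,G,C,D,A,l,B,H], logical=[B,H,E,G,C,D,A,l]
After op 5 (rotate(+2)): offset=0, physical=[E,G,C,D,A,l,B,H], logical=[E,G,C,D,A,l,B,H]
After op 6 (replace(0, 'g')): offset=0, physical=[g,G,C,D,A,l,B,H], logical=[g,G,C,D,A,l,B,H]
After op 7 (rotate(-2)): offset=6, physical=[g,G,C,D,A,l,B,H], logical=[B,H,g,G,C,D,A,l]
After op 8 (replace(4, 'c')): offset=6, physical=[g,G,c,D,A,l,B,H], logical=[B,H,g,G,c,D,A,l]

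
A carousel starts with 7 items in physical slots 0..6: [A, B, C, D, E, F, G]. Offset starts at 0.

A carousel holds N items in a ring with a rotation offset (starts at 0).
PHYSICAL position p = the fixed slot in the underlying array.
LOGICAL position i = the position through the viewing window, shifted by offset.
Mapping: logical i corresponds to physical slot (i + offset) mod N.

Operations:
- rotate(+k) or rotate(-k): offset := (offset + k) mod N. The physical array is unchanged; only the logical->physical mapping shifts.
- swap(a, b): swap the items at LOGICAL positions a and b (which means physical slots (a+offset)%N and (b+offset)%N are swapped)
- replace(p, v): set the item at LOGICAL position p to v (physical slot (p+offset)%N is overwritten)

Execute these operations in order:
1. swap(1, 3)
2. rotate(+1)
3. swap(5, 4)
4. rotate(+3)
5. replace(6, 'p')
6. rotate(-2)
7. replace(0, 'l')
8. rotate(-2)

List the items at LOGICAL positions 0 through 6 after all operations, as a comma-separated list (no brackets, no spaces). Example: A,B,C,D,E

After op 1 (swap(1, 3)): offset=0, physical=[A,D,C,B,E,F,G], logical=[A,D,C,B,E,F,G]
After op 2 (rotate(+1)): offset=1, physical=[A,D,C,B,E,F,G], logical=[D,C,B,E,F,G,A]
After op 3 (swap(5, 4)): offset=1, physical=[A,D,C,B,E,G,F], logical=[D,C,B,E,G,F,A]
After op 4 (rotate(+3)): offset=4, physical=[A,D,C,B,E,G,F], logical=[E,G,F,A,D,C,B]
After op 5 (replace(6, 'p')): offset=4, physical=[A,D,C,p,E,G,F], logical=[E,G,F,A,D,C,p]
After op 6 (rotate(-2)): offset=2, physical=[A,D,C,p,E,G,F], logical=[C,p,E,G,F,A,D]
After op 7 (replace(0, 'l')): offset=2, physical=[A,D,l,p,E,G,F], logical=[l,p,E,G,F,A,D]
After op 8 (rotate(-2)): offset=0, physical=[A,D,l,p,E,G,F], logical=[A,D,l,p,E,G,F]

Answer: A,D,l,p,E,G,F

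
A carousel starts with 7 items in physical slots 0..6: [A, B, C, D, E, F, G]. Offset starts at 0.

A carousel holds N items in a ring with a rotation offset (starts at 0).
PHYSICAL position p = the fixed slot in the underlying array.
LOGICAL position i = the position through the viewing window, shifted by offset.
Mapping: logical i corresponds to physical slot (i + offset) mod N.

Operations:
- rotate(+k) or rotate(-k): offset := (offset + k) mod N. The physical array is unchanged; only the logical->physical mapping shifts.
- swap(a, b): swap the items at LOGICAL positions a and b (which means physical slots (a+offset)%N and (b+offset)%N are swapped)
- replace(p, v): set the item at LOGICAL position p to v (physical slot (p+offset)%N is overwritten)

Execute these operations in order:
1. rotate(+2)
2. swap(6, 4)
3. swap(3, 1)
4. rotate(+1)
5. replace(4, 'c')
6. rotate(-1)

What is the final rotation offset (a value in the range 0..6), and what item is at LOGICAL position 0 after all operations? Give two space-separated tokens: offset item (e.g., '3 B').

Answer: 2 C

Derivation:
After op 1 (rotate(+2)): offset=2, physical=[A,B,C,D,E,F,G], logical=[C,D,E,F,G,A,B]
After op 2 (swap(6, 4)): offset=2, physical=[A,G,C,D,E,F,B], logical=[C,D,E,F,B,A,G]
After op 3 (swap(3, 1)): offset=2, physical=[A,G,C,F,E,D,B], logical=[C,F,E,D,B,A,G]
After op 4 (rotate(+1)): offset=3, physical=[A,G,C,F,E,D,B], logical=[F,E,D,B,A,G,C]
After op 5 (replace(4, 'c')): offset=3, physical=[c,G,C,F,E,D,B], logical=[F,E,D,B,c,G,C]
After op 6 (rotate(-1)): offset=2, physical=[c,G,C,F,E,D,B], logical=[C,F,E,D,B,c,G]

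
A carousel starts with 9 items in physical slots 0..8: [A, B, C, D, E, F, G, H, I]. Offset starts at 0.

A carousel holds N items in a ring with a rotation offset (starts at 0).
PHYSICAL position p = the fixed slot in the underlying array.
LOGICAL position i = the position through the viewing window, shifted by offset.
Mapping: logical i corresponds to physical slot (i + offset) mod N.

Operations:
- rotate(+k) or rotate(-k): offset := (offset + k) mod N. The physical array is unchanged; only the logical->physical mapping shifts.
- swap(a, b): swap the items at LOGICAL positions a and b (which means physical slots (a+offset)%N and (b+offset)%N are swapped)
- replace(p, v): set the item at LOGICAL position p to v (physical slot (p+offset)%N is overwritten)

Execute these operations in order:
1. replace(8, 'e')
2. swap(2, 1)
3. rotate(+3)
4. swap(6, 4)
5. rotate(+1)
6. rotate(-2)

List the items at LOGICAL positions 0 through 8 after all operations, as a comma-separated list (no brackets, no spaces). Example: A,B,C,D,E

Answer: B,D,E,F,G,A,e,H,C

Derivation:
After op 1 (replace(8, 'e')): offset=0, physical=[A,B,C,D,E,F,G,H,e], logical=[A,B,C,D,E,F,G,H,e]
After op 2 (swap(2, 1)): offset=0, physical=[A,C,B,D,E,F,G,H,e], logical=[A,C,B,D,E,F,G,H,e]
After op 3 (rotate(+3)): offset=3, physical=[A,C,B,D,E,F,G,H,e], logical=[D,E,F,G,H,e,A,C,B]
After op 4 (swap(6, 4)): offset=3, physical=[H,C,B,D,E,F,G,A,e], logical=[D,E,F,G,A,e,H,C,B]
After op 5 (rotate(+1)): offset=4, physical=[H,C,B,D,E,F,G,A,e], logical=[E,F,G,A,e,H,C,B,D]
After op 6 (rotate(-2)): offset=2, physical=[H,C,B,D,E,F,G,A,e], logical=[B,D,E,F,G,A,e,H,C]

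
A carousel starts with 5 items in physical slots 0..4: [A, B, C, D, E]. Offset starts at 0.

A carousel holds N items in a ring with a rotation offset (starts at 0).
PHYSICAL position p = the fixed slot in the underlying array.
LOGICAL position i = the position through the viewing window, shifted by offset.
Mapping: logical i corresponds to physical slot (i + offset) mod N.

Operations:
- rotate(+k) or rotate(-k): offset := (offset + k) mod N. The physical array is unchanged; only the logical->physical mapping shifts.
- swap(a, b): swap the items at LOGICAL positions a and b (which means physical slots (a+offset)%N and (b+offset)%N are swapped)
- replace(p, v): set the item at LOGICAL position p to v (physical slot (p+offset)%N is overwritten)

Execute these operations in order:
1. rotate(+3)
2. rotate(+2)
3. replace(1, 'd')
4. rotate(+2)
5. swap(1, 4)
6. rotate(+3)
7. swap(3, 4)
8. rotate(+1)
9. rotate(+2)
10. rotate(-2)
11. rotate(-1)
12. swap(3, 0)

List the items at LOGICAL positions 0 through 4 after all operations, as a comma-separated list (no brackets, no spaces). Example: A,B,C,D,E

After op 1 (rotate(+3)): offset=3, physical=[A,B,C,D,E], logical=[D,E,A,B,C]
After op 2 (rotate(+2)): offset=0, physical=[A,B,C,D,E], logical=[A,B,C,D,E]
After op 3 (replace(1, 'd')): offset=0, physical=[A,d,C,D,E], logical=[A,d,C,D,E]
After op 4 (rotate(+2)): offset=2, physical=[A,d,C,D,E], logical=[C,D,E,A,d]
After op 5 (swap(1, 4)): offset=2, physical=[A,D,C,d,E], logical=[C,d,E,A,D]
After op 6 (rotate(+3)): offset=0, physical=[A,D,C,d,E], logical=[A,D,C,d,E]
After op 7 (swap(3, 4)): offset=0, physical=[A,D,C,E,d], logical=[A,D,C,E,d]
After op 8 (rotate(+1)): offset=1, physical=[A,D,C,E,d], logical=[D,C,E,d,A]
After op 9 (rotate(+2)): offset=3, physical=[A,D,C,E,d], logical=[E,d,A,D,C]
After op 10 (rotate(-2)): offset=1, physical=[A,D,C,E,d], logical=[D,C,E,d,A]
After op 11 (rotate(-1)): offset=0, physical=[A,D,C,E,d], logical=[A,D,C,E,d]
After op 12 (swap(3, 0)): offset=0, physical=[E,D,C,A,d], logical=[E,D,C,A,d]

Answer: E,D,C,A,d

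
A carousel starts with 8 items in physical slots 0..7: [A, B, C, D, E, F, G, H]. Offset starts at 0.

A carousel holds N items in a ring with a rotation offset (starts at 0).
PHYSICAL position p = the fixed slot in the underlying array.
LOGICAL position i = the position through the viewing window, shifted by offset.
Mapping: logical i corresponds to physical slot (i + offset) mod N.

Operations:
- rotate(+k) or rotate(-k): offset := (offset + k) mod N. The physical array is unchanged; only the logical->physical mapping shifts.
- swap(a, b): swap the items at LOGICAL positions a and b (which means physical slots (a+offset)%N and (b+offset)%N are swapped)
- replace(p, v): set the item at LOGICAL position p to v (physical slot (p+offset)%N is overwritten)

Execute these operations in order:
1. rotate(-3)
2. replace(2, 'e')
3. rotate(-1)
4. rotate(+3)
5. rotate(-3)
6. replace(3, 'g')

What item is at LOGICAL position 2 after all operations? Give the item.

Answer: G

Derivation:
After op 1 (rotate(-3)): offset=5, physical=[A,B,C,D,E,F,G,H], logical=[F,G,H,A,B,C,D,E]
After op 2 (replace(2, 'e')): offset=5, physical=[A,B,C,D,E,F,G,e], logical=[F,G,e,A,B,C,D,E]
After op 3 (rotate(-1)): offset=4, physical=[A,B,C,D,E,F,G,e], logical=[E,F,G,e,A,B,C,D]
After op 4 (rotate(+3)): offset=7, physical=[A,B,C,D,E,F,G,e], logical=[e,A,B,C,D,E,F,G]
After op 5 (rotate(-3)): offset=4, physical=[A,B,C,D,E,F,G,e], logical=[E,F,G,e,A,B,C,D]
After op 6 (replace(3, 'g')): offset=4, physical=[A,B,C,D,E,F,G,g], logical=[E,F,G,g,A,B,C,D]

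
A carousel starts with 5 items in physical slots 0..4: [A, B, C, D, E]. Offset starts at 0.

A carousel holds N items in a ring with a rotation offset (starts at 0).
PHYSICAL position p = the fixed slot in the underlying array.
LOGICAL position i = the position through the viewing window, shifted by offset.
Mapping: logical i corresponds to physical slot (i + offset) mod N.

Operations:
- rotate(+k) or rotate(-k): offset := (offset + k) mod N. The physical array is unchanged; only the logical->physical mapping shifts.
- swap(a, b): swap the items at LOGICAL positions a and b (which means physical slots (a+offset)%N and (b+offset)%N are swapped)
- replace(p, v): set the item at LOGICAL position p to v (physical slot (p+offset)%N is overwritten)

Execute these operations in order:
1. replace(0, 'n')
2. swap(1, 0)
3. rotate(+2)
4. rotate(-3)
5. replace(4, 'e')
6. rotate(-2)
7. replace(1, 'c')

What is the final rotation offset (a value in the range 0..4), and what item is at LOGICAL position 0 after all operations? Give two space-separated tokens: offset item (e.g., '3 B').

After op 1 (replace(0, 'n')): offset=0, physical=[n,B,C,D,E], logical=[n,B,C,D,E]
After op 2 (swap(1, 0)): offset=0, physical=[B,n,C,D,E], logical=[B,n,C,D,E]
After op 3 (rotate(+2)): offset=2, physical=[B,n,C,D,E], logical=[C,D,E,B,n]
After op 4 (rotate(-3)): offset=4, physical=[B,n,C,D,E], logical=[E,B,n,C,D]
After op 5 (replace(4, 'e')): offset=4, physical=[B,n,C,e,E], logical=[E,B,n,C,e]
After op 6 (rotate(-2)): offset=2, physical=[B,n,C,e,E], logical=[C,e,E,B,n]
After op 7 (replace(1, 'c')): offset=2, physical=[B,n,C,c,E], logical=[C,c,E,B,n]

Answer: 2 C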